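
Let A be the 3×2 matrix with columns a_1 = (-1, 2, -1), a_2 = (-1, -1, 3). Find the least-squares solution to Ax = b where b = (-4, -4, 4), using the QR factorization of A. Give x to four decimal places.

x = (-0.1600, 1.7600)

e_1 = a_1/‖a_1‖ = (-1, 2, -1)/2.4495 = (-0.4082, 0.8165, -0.4082).
r_{12} = e_1·a_2 = -1.6330.
u_2 = a_2 + 1.6330·e_1 = (-1.6667, 0.3333, 2.3333).
‖u_2‖ = 2.8868, so e_2 = (-0.5774, 0.1155, 0.8083).
Qᵀb = (-3.2660, 5.0807).
Back-substitute: x_2 = 5.0807/2.8868 = 1.7600.
x_1 = (-3.2660 + 1.6330·1.7600)/2.4495 = -0.1600.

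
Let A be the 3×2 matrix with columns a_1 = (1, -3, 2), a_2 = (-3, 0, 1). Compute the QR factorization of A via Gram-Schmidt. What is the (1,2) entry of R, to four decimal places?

q_1 = a_1/‖a_1‖ = (1, -3, 2)/3.7417 = (0.2673, -0.8018, 0.5345).
r_{12} = q_1·a_2 = -0.2673.

r_{12} = -0.2673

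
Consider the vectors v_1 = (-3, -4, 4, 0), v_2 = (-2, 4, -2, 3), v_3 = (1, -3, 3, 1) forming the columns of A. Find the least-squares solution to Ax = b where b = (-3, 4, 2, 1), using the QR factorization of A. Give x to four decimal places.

q_1 = v_1/‖v_1‖ = (-3, -4, 4, 0)/6.4031 = (-0.4685, -0.6247, 0.6247, 0.0000).
r_{12} = q_1·v_2 = -2.8111.
u_2 = v_2 + 2.8111·q_1 = (-3.3171, 2.2439, -0.2439, 3.0000).
‖u_2‖ = 5.0097, so q_2 = (-0.6621, 0.4479, -0.0487, 0.5988).
r_{13} = q_1·v_3 = 3.2796; r_{23} = q_2·v_3 = -1.5531.
u_3 = v_3 − 3.2796·q_1 + 1.5531·q_2 = (1.5083, -0.2556, 0.8756, 1.9300).
‖u_3‖ = 2.6138, so q_3 = (0.5770, -0.0978, 0.3350, 0.7384).
Qᵀb = (0.1562, 4.2795, -0.7139).
Back-substitute: x_3 = -0.7139/2.6138 = -0.2731.
x_2 = (4.2795 + 1.5531·(-0.2731))/5.0097 = 0.7696.
x_1 = (0.1562 + 2.8111·0.7696 − 3.2796·(-0.2731))/6.4031 = 0.5021.

x = (0.5021, 0.7696, -0.2731)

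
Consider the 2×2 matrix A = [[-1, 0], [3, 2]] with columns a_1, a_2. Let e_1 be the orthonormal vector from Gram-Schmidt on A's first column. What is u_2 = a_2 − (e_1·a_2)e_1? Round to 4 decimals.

u_2 = (0.6000, 0.2000)

e_1 = a_1/‖a_1‖ = (-1, 3)/3.1623 = (-0.3162, 0.9487).
r_{12} = e_1·a_2 = 1.8974.
u_2 = a_2 − 1.8974·e_1 = (0.6000, 0.2000).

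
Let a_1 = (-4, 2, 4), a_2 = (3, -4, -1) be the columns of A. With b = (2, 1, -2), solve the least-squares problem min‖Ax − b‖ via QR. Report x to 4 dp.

x = (-0.7444, -0.5333)

a_1 = (-4, 2, 4); ‖a_1‖ = 6.0000, so q_1 = (-0.6667, 0.3333, 0.6667).
q_1·a_2 = (-0.6667)·3 + 0.3333·(-4) + 0.6667·(-1) = -4.0000.
u_2 = a_2 + 4.0000·q_1 = (0.3333, -2.6667, 1.6667).
‖u_2‖ = 3.1623, so q_2 = (0.1054, -0.8433, 0.5270).
Qᵀb = (-2.3333, -1.6865).
Back-substitute: x_2 = -1.6865/3.1623 = -0.5333.
x_1 = (-2.3333 + 4.0000·(-0.5333))/6.0000 = -0.7444.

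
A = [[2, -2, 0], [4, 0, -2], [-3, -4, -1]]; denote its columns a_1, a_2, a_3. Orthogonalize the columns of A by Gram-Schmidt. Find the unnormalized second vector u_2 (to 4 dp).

u_2 = (-2.5517, -1.1034, -3.1724)

q_1 = a_1/‖a_1‖ = (2, 4, -3)/5.3852 = (0.3714, 0.7428, -0.5571).
r_{12} = q_1·a_2 = 1.4856.
u_2 = a_2 − 1.4856·q_1 = (-2.5517, -1.1034, -3.1724).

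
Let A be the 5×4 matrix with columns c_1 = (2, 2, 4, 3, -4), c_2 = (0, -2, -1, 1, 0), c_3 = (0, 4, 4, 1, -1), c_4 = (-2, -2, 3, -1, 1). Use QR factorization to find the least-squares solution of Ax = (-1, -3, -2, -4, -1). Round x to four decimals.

c_1 = (2, 2, 4, 3, -4); ‖c_1‖ = 7.0000, so q_1 = (0.2857, 0.2857, 0.5714, 0.4286, -0.5714).
q_1·c_2 = 0.2857·0 + 0.2857·(-2) + 0.5714·(-1) + 0.4286·1 + (-0.5714)·0 = -0.7143.
u_2 = c_2 + 0.7143·q_1 = (0.2041, -1.7959, -0.5918, 1.3061, -0.4082).
‖u_2‖ = 2.3430, so q_2 = (0.0871, -0.7665, -0.2526, 0.5574, -0.1742).
q_1·c_3 = 0.2857·0 + 0.2857·4 + 0.5714·4 + 0.4286·1 + (-0.5714)·(-1) = 4.4286; q_2·c_3 = 0.0871·0 + (-0.7665)·4 + (-0.2526)·4 + 0.5574·1 + (-0.1742)·(-1) = -3.3447.
u_3 = c_3 − 4.4286·q_1 + 3.3447·q_2 = (-0.9740, 0.1710, 0.6245, 0.9665, 0.9480).
‖u_3‖ = 1.7891, so q_3 = (-0.5444, 0.0956, 0.3491, 0.5403, 0.5299).
q_1·c_4 = 0.2857·(-2) + 0.2857·(-2) + 0.5714·3 + 0.4286·(-1) + (-0.5714)·1 = -0.4286; q_2·c_4 = 0.0871·(-2) + (-0.7665)·(-2) + (-0.2526)·3 + 0.5574·(-1) + (-0.1742)·1 = -0.1307; q_3·c_4 = (-0.5444)·(-2) + 0.0956·(-2) + 0.3491·3 + 0.5403·(-1) + 0.5299·1 = 1.9345.
u_4 = c_4 + 0.4286·q_1 + 0.1307·q_2 − 1.9345·q_3 = (-0.8130, -2.1626, 2.5366, -1.7886, -0.2927).
‖u_4‖ = 3.8803, so q_4 = (-0.2095, -0.5573, 0.6537, -0.4609, -0.0754).
Qᵀb = (-3.4286, 0.6620, -3.1314, 2.4933).
Back-substitute: x_4 = 2.4933/3.8803 = 0.6425.
x_3 = (-3.1314 − 1.9345·0.6425)/1.7891 = -2.4451.
x_2 = (0.6620 + 3.3447·(-2.4451) + 0.1307·0.6425)/2.3430 = -3.1720.
x_1 = (-3.4286 + 0.7143·(-3.1720) − 4.4286·(-2.4451) + 0.4286·0.6425)/7.0000 = 0.7728.

x = (0.7728, -3.1720, -2.4451, 0.6425)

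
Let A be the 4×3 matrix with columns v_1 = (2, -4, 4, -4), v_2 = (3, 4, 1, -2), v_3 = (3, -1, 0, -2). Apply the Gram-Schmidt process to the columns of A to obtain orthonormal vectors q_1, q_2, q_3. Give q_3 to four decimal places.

q_3 = (0.6401, -0.3289, -0.6929, -0.0440)

v_1 = (2, -4, 4, -4); ‖v_1‖ = 7.2111, so q_1 = (0.2774, -0.5547, 0.5547, -0.5547).
q_1·v_2 = 0.2774·3 + (-0.5547)·4 + 0.5547·1 + (-0.5547)·(-2) = 0.2774.
u_2 = v_2 − 0.2774·q_1 = (2.9231, 4.1538, 0.8462, -1.8462).
‖u_2‖ = 5.4702, so q_2 = (0.5344, 0.7594, 0.1547, -0.3375).
q_1·v_3 = 0.2774·3 + (-0.5547)·(-1) + 0.5547·0 + (-0.5547)·(-2) = 2.4962; q_2·v_3 = 0.5344·3 + 0.7594·(-1) + 0.1547·0 + (-0.3375)·(-2) = 1.5187.
u_3 = v_3 − 2.4962·q_1 − 1.5187·q_2 = (1.4961, -0.7686, -1.6195, -0.1028).
‖u_3‖ = 2.3372, so q_3 = (0.6401, -0.3289, -0.6929, -0.0440).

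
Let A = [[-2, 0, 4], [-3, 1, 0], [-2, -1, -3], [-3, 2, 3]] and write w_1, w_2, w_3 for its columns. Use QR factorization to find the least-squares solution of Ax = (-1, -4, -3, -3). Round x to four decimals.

x = (1.1779, -0.3111, 0.3458)

e_1 = w_1/‖w_1‖ = (-2, -3, -2, -3)/5.0990 = (-0.3922, -0.5883, -0.3922, -0.5883).
r_{12} = e_1·w_2 = -1.3728.
u_2 = w_2 + 1.3728·e_1 = (-0.5385, 0.1923, -1.5385, 1.1923).
‖u_2‖ = 2.0286, so e_2 = (-0.2654, 0.0948, -0.7584, 0.5877).
r_{13} = e_1·w_3 = -2.1573; r_{23} = e_2·w_3 = 2.9766.
u_3 = w_3 + 2.1573·e_1 − 2.9766·e_2 = (3.9439, -1.5514, -1.5888, -0.0187).
‖u_3‖ = 4.5261, so e_3 = (0.8714, -0.3428, -0.3510, -0.0041).
Qᵀb = (5.6874, 0.3981, 1.5652).
Back-substitute: x_3 = 1.5652/4.5261 = 0.3458.
x_2 = (0.3981 − 2.9766·0.3458)/2.0286 = -0.3111.
x_1 = (5.6874 + 1.3728·(-0.3111) + 2.1573·0.3458)/5.0990 = 1.1779.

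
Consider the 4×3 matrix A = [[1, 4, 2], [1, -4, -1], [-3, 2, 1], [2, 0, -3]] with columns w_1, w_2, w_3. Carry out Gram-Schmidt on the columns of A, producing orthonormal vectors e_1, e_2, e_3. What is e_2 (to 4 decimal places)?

e_1 = w_1/‖w_1‖ = (1, 1, -3, 2)/3.8730 = (0.2582, 0.2582, -0.7746, 0.5164).
r_{12} = e_1·w_2 = -1.5492.
u_2 = w_2 + 1.5492·e_1 = (4.4000, -3.6000, 0.8000, 0.8000).
‖u_2‖ = 5.7966, so e_2 = (0.7591, -0.6211, 0.1380, 0.1380).

e_2 = (0.7591, -0.6211, 0.1380, 0.1380)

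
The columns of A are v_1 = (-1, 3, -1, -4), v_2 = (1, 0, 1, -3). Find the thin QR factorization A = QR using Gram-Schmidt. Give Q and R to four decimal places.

v_1 = (-1, 3, -1, -4); ‖v_1‖ = 5.1962, so q_1 = (-0.1925, 0.5774, -0.1925, -0.7698).
q_1·v_2 = (-0.1925)·1 + 0.5774·0 + (-0.1925)·1 + (-0.7698)·(-3) = 1.9245.
u_2 = v_2 − 1.9245·q_1 = (1.3704, -1.1111, 1.3704, -1.5185).
‖u_2‖ = 2.7012, so q_2 = (0.5073, -0.4113, 0.5073, -0.5622).

Q = [[-0.1925, 0.5073], [0.5774, -0.4113], [-0.1925, 0.5073], [-0.7698, -0.5622]], R = [[5.1962, 1.9245], [0.0000, 2.7012]]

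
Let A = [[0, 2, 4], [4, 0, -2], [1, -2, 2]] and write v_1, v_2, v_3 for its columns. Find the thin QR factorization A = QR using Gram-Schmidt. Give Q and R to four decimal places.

q_1 = v_1/‖v_1‖ = (0, 4, 1)/4.1231 = (0.0000, 0.9701, 0.2425).
r_{12} = q_1·v_2 = -0.4851.
u_2 = v_2 + 0.4851·q_1 = (2.0000, 0.4706, -1.8824).
‖u_2‖ = 2.7865, so q_2 = (0.7177, 0.1689, -0.6755).
r_{13} = q_1·v_3 = -1.4552; r_{23} = q_2·v_3 = 1.1822.
u_3 = v_3 + 1.4552·q_1 − 1.1822·q_2 = (3.1515, -0.7879, 3.1515).
‖u_3‖ = 4.5260, so q_3 = (0.6963, -0.1741, 0.6963).

Q = [[0.0000, 0.7177, 0.6963], [0.9701, 0.1689, -0.1741], [0.2425, -0.6755, 0.6963]], R = [[4.1231, -0.4851, -1.4552], [0.0000, 2.7865, 1.1822], [0.0000, 0.0000, 4.5260]]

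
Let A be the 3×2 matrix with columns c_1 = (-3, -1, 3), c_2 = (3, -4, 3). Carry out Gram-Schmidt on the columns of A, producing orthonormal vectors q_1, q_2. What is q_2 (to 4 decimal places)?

q_1 = c_1/‖c_1‖ = (-3, -1, 3)/4.3589 = (-0.6882, -0.2294, 0.6882).
r_{12} = q_1·c_2 = 0.9177.
u_2 = c_2 − 0.9177·q_1 = (3.6316, -3.7895, 2.3684).
‖u_2‖ = 5.7583, so q_2 = (0.6307, -0.6581, 0.4113).

q_2 = (0.6307, -0.6581, 0.4113)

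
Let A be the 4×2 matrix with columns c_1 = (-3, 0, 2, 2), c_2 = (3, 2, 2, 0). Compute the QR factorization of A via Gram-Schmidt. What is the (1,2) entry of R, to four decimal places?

c_1 = (-3, 0, 2, 2); ‖c_1‖ = 4.1231, so e_1 = (-0.7276, 0.0000, 0.4851, 0.4851).
r_{12} = e_1·c_2 = -1.2127.

r_{12} = -1.2127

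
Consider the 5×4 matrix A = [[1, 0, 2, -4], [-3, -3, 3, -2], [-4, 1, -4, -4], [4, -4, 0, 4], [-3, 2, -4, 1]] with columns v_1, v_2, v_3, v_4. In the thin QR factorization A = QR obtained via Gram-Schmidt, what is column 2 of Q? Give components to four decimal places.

q_2 = (0.0676, -0.8109, -0.0676, -0.5406, 0.2027)

v_1 = (1, -3, -4, 4, -3); ‖v_1‖ = 7.1414, so q_1 = (0.1400, -0.4201, -0.5601, 0.5601, -0.4201).
q_1·v_2 = 0.1400·0 + (-0.4201)·(-3) + (-0.5601)·1 + 0.5601·(-4) + (-0.4201)·2 = -2.3805.
u_2 = v_2 + 2.3805·q_1 = (0.3333, -4.0000, -0.3333, -2.6667, 1.0000).
‖u_2‖ = 4.9329, so q_2 = (0.0676, -0.8109, -0.0676, -0.5406, 0.2027).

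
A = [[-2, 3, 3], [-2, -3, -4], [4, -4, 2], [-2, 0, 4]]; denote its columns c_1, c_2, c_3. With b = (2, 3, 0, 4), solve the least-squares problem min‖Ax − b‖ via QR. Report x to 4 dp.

x = (-1.1513, -0.8258, 0.5119)

c_1 = (-2, -2, 4, -2); ‖c_1‖ = 5.2915, so q_1 = (-0.3780, -0.3780, 0.7559, -0.3780).
q_1·c_2 = (-0.3780)·3 + (-0.3780)·(-3) + 0.7559·(-4) + (-0.3780)·0 = -3.0237.
u_2 = c_2 + 3.0237·q_1 = (1.8571, -4.1429, -1.7143, -1.1429).
‖u_2‖ = 4.9857, so q_2 = (0.3725, -0.8309, -0.3438, -0.2292).
q_1·c_3 = (-0.3780)·3 + (-0.3780)·(-4) + 0.7559·2 + (-0.3780)·4 = 0.3780; q_2·c_3 = 0.3725·3 + (-0.8309)·(-4) + (-0.3438)·2 + (-0.2292)·4 = 2.8367.
u_3 = c_3 − 0.3780·q_1 − 2.8367·q_2 = (2.0862, -1.5000, 2.6897, 4.7931).
‖u_3‖ = 6.0672, so q_3 = (0.3439, -0.2472, 0.4433, 0.7900).
Qᵀb = (-3.4017, -2.6648, 3.1060).
Back-substitute: x_3 = 3.1060/6.0672 = 0.5119.
x_2 = (-2.6648 − 2.8367·0.5119)/4.9857 = -0.8258.
x_1 = (-3.4017 + 3.0237·(-0.8258) − 0.3780·0.5119)/5.2915 = -1.1513.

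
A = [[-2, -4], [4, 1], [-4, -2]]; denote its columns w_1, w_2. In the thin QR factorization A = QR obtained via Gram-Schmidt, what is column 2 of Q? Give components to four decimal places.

q_2 = (-0.9187, -0.3887, 0.0707)

w_1 = (-2, 4, -4); ‖w_1‖ = 6.0000, so q_1 = (-0.3333, 0.6667, -0.6667).
q_1·w_2 = (-0.3333)·(-4) + 0.6667·1 + (-0.6667)·(-2) = 3.3333.
u_2 = w_2 − 3.3333·q_1 = (-2.8889, -1.2222, 0.2222).
‖u_2‖ = 3.1447, so q_2 = (-0.9187, -0.3887, 0.0707).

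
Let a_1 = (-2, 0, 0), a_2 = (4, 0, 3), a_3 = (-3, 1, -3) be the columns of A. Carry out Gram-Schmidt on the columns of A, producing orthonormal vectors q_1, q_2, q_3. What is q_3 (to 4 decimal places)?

q_3 = (0.0000, 1.0000, 0.0000)

q_1 = a_1/‖a_1‖ = (-2, 0, 0)/2.0000 = (-1.0000, 0.0000, 0.0000).
r_{12} = q_1·a_2 = -4.0000.
u_2 = a_2 + 4.0000·q_1 = (0.0000, 0.0000, 3.0000).
‖u_2‖ = 3.0000, so q_2 = (0.0000, 0.0000, 1.0000).
r_{13} = q_1·a_3 = 3.0000; r_{23} = q_2·a_3 = -3.0000.
u_3 = a_3 − 3.0000·q_1 + 3.0000·q_2 = (0.0000, 1.0000, 0.0000).
‖u_3‖ = 1.0000, so q_3 = (0.0000, 1.0000, 0.0000).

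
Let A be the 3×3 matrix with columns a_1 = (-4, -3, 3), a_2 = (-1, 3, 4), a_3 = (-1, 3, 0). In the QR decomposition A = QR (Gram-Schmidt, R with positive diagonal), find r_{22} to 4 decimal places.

r_{22} = 4.9557

a_1 = (-4, -3, 3); ‖a_1‖ = 5.8310, so e_1 = (-0.6860, -0.5145, 0.5145).
e_1·a_2 = (-0.6860)·(-1) + (-0.5145)·3 + 0.5145·4 = 1.2005.
u_2 = a_2 − 1.2005·e_1 = (-0.1765, 3.6176, 3.3824).
r_{22} = ‖u_2‖ = 4.9557.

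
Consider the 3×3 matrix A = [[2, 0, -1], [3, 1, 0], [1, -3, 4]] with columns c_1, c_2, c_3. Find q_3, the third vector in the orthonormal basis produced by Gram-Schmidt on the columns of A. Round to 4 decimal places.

c_1 = (2, 3, 1); ‖c_1‖ = 3.7417, so q_1 = (0.5345, 0.8018, 0.2673).
q_1·c_2 = 0.5345·0 + 0.8018·1 + 0.2673·(-3) = 0.0000.
u_2 = c_2 + 0.0000·q_1 = (0.0000, 1.0000, -3.0000).
‖u_2‖ = 3.1623, so q_2 = (0.0000, 0.3162, -0.9487).
q_1·c_3 = 0.5345·(-1) + 0.8018·0 + 0.2673·4 = 0.5345; q_2·c_3 = 0.0000·(-1) + 0.3162·0 + (-0.9487)·4 = -3.7947.
u_3 = c_3 − 0.5345·q_1 + 3.7947·q_2 = (-1.2857, 0.7714, 0.2571).
‖u_3‖ = 1.5213, so q_3 = (-0.8452, 0.5071, 0.1690).

q_3 = (-0.8452, 0.5071, 0.1690)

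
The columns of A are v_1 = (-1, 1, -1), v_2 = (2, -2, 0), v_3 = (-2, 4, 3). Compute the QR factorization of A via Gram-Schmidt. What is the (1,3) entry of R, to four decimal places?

r_{13} = 1.7321

q_1 = v_1/‖v_1‖ = (-1, 1, -1)/1.7321 = (-0.5774, 0.5774, -0.5774).
r_{13} = q_1·v_3 = 1.7321.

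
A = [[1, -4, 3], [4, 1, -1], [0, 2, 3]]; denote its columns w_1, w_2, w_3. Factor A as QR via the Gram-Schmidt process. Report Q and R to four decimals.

Q = [[0.2425, -0.8729, 0.4234], [0.9701, 0.2182, -0.1059], [0.0000, 0.4364, 0.8997]], R = [[4.1231, 0.0000, -0.2425], [0.0000, 4.5826, -1.5275], [0.0000, 0.0000, 4.0753]]

e_1 = w_1/‖w_1‖ = (1, 4, 0)/4.1231 = (0.2425, 0.9701, 0.0000).
r_{12} = e_1·w_2 = 0.0000.
u_2 = w_2 + 0.0000·e_1 = (-4.0000, 1.0000, 2.0000).
‖u_2‖ = 4.5826, so e_2 = (-0.8729, 0.2182, 0.4364).
r_{13} = e_1·w_3 = -0.2425; r_{23} = e_2·w_3 = -1.5275.
u_3 = w_3 + 0.2425·e_1 + 1.5275·e_2 = (1.7255, -0.4314, 3.6667).
‖u_3‖ = 4.0753, so e_3 = (0.4234, -0.1059, 0.8997).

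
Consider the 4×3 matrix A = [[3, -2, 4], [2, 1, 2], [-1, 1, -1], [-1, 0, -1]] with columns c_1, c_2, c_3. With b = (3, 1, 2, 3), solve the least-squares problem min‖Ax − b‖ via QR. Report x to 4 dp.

q_1 = c_1/‖c_1‖ = (3, 2, -1, -1)/3.8730 = (0.7746, 0.5164, -0.2582, -0.2582).
r_{12} = q_1·c_2 = -1.2910.
u_2 = c_2 + 1.2910·q_1 = (-1.0000, 1.6667, 0.6667, -0.3333).
‖u_2‖ = 2.0817, so q_2 = (-0.4804, 0.8006, 0.3203, -0.1601).
r_{13} = q_1·c_3 = 4.6476; r_{23} = q_2·c_3 = -0.4804.
u_3 = c_3 − 4.6476·q_1 + 0.4804·q_2 = (0.1692, -0.0154, 0.3538, 0.1231).
‖u_3‖ = 0.4114, so q_3 = (0.4114, -0.0374, 0.8602, 0.2992).
Qᵀb = (1.5492, -0.4804, 3.8146).
Back-substitute: x_3 = 3.8146/0.4114 = 9.2727.
x_2 = (-0.4804 + 0.4804·9.2727)/2.0817 = 1.9091.
x_1 = (1.5492 + 1.2910·1.9091 − 4.6476·9.2727)/3.8730 = -10.0909.

x = (-10.0909, 1.9091, 9.2727)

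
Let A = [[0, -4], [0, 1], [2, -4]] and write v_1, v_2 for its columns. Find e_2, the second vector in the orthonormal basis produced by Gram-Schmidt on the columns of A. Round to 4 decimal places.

e_2 = (-0.9701, 0.2425, 0.0000)

v_1 = (0, 0, 2); ‖v_1‖ = 2.0000, so e_1 = (0.0000, 0.0000, 1.0000).
e_1·v_2 = 0.0000·(-4) + 0.0000·1 + 1.0000·(-4) = -4.0000.
u_2 = v_2 + 4.0000·e_1 = (-4.0000, 1.0000, 0.0000).
‖u_2‖ = 4.1231, so e_2 = (-0.9701, 0.2425, 0.0000).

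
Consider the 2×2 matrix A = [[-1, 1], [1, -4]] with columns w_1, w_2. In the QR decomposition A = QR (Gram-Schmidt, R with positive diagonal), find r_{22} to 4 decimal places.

r_{22} = 2.1213

q_1 = w_1/‖w_1‖ = (-1, 1)/1.4142 = (-0.7071, 0.7071).
r_{12} = q_1·w_2 = -3.5355.
u_2 = w_2 + 3.5355·q_1 = (-1.5000, -1.5000).
r_{22} = ‖u_2‖ = 2.1213.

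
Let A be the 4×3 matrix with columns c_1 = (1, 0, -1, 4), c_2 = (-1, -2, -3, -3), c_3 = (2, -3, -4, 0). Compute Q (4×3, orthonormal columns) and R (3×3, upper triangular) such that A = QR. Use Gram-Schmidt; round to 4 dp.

Q = [[0.2357, -0.1064, 0.9146], [0.0000, -0.4789, -0.3319], [-0.2357, -0.8513, 0.1160], [0.9428, -0.1862, -0.1997]], R = [[4.2426, -2.3570, 1.4142], [0.0000, 4.1767, 4.6289], [0.0000, 0.0000, 2.3608]]

c_1 = (1, 0, -1, 4); ‖c_1‖ = 4.2426, so e_1 = (0.2357, 0.0000, -0.2357, 0.9428).
e_1·c_2 = 0.2357·(-1) + 0.0000·(-2) + (-0.2357)·(-3) + 0.9428·(-3) = -2.3570.
u_2 = c_2 + 2.3570·e_1 = (-0.4444, -2.0000, -3.5556, -0.7778).
‖u_2‖ = 4.1767, so e_2 = (-0.1064, -0.4789, -0.8513, -0.1862).
e_1·c_3 = 0.2357·2 + 0.0000·(-3) + (-0.2357)·(-4) + 0.9428·0 = 1.4142; e_2·c_3 = (-0.1064)·2 + (-0.4789)·(-3) + (-0.8513)·(-4) + (-0.1862)·0 = 4.6289.
u_3 = c_3 − 1.4142·e_1 − 4.6289·e_2 = (2.1592, -0.7834, 0.2739, -0.4713).
‖u_3‖ = 2.3608, so e_3 = (0.9146, -0.3319, 0.1160, -0.1997).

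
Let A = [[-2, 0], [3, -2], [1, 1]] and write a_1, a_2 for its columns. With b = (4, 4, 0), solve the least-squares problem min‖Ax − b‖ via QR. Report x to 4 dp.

a_1 = (-2, 3, 1); ‖a_1‖ = 3.7417, so e_1 = (-0.5345, 0.8018, 0.2673).
e_1·a_2 = (-0.5345)·0 + 0.8018·(-2) + 0.2673·1 = -1.3363.
u_2 = a_2 + 1.3363·e_1 = (-0.7143, -0.9286, 1.3571).
‖u_2‖ = 1.7928, so e_2 = (-0.3984, -0.5179, 0.7570).
Qᵀb = (1.0690, -3.6654).
Back-substitute: x_2 = -3.6654/1.7928 = -2.0444.
x_1 = (1.0690 + 1.3363·(-2.0444))/3.7417 = -0.4444.

x = (-0.4444, -2.0444)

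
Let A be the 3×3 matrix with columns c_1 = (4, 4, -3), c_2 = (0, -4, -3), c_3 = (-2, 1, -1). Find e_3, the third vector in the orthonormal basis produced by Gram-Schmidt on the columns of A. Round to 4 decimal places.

c_1 = (4, 4, -3); ‖c_1‖ = 6.4031, so e_1 = (0.6247, 0.6247, -0.4685).
e_1·c_2 = 0.6247·0 + 0.6247·(-4) + (-0.4685)·(-3) = -1.0932.
u_2 = c_2 + 1.0932·e_1 = (0.6829, -3.3171, -3.5122).
‖u_2‖ = 4.8790, so e_2 = (0.1400, -0.6799, -0.7199).
e_1·c_3 = 0.6247·(-2) + 0.6247·1 + (-0.4685)·(-1) = -0.1562; e_2·c_3 = 0.1400·(-2) + (-0.6799)·1 + (-0.7199)·(-1) = -0.2400.
u_3 = c_3 + 0.1562·e_1 + 0.2400·e_2 = (-1.8689, 0.9344, -1.2459).
‖u_3‖ = 2.4327, so e_3 = (-0.7682, 0.3841, -0.5121).

e_3 = (-0.7682, 0.3841, -0.5121)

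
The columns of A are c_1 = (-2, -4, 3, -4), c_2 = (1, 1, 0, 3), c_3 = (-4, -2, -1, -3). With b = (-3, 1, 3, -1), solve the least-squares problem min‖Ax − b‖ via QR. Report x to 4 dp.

c_1 = (-2, -4, 3, -4); ‖c_1‖ = 6.7082, so q_1 = (-0.2981, -0.5963, 0.4472, -0.5963).
q_1·c_2 = (-0.2981)·1 + (-0.5963)·1 + 0.4472·0 + (-0.5963)·3 = -2.6833.
u_2 = c_2 + 2.6833·q_1 = (0.2000, -0.6000, 1.2000, 1.4000).
‖u_2‖ = 1.9494, so q_2 = (0.1026, -0.3078, 0.6156, 0.7182).
q_1·c_3 = (-0.2981)·(-4) + (-0.5963)·(-2) + 0.4472·(-1) + (-0.5963)·(-3) = 3.7268; q_2·c_3 = 0.1026·(-4) + (-0.3078)·(-2) + 0.6156·(-1) + 0.7182·(-3) = -2.5649.
u_3 = c_3 − 3.7268·q_1 + 2.5649·q_2 = (-2.6257, -0.5673, -1.0877, 1.0643).
‖u_3‖ = 3.0874, so q_3 = (-0.8505, -0.1837, -0.3523, 0.3447).
Qᵀb = (2.2361, 0.5130, 0.9660).
Back-substitute: x_3 = 0.9660/3.0874 = 0.3129.
x_2 = (0.5130 + 2.5649·0.3129)/1.9494 = 0.6748.
x_1 = (2.2361 + 2.6833·0.6748 − 3.7268·0.3129)/6.7082 = 0.4294.

x = (0.4294, 0.6748, 0.3129)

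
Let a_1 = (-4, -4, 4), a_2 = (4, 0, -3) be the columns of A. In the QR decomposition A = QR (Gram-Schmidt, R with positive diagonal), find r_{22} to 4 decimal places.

r_{22} = 2.9439

a_1 = (-4, -4, 4); ‖a_1‖ = 6.9282, so e_1 = (-0.5774, -0.5774, 0.5774).
e_1·a_2 = (-0.5774)·4 + (-0.5774)·0 + 0.5774·(-3) = -4.0415.
u_2 = a_2 + 4.0415·e_1 = (1.6667, -2.3333, -0.6667).
r_{22} = ‖u_2‖ = 2.9439.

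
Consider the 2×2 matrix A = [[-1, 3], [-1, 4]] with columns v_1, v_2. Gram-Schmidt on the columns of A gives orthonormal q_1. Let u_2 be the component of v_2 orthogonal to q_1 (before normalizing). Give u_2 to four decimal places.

u_2 = (-0.5000, 0.5000)

v_1 = (-1, -1); ‖v_1‖ = 1.4142, so q_1 = (-0.7071, -0.7071).
q_1·v_2 = (-0.7071)·3 + (-0.7071)·4 = -4.9497.
u_2 = v_2 + 4.9497·q_1 = (-0.5000, 0.5000).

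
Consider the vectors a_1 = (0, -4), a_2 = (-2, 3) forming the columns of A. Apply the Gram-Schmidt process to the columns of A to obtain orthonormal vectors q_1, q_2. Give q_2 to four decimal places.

a_1 = (0, -4); ‖a_1‖ = 4.0000, so q_1 = (0.0000, -1.0000).
q_1·a_2 = 0.0000·(-2) + (-1.0000)·3 = -3.0000.
u_2 = a_2 + 3.0000·q_1 = (-2.0000, 0.0000).
‖u_2‖ = 2.0000, so q_2 = (-1.0000, 0.0000).

q_2 = (-1.0000, 0.0000)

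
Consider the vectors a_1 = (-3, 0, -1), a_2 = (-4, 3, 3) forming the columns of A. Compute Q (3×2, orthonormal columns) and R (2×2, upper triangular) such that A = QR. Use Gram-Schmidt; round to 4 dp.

q_1 = a_1/‖a_1‖ = (-3, 0, -1)/3.1623 = (-0.9487, 0.0000, -0.3162).
r_{12} = q_1·a_2 = 2.8460.
u_2 = a_2 − 2.8460·q_1 = (-1.3000, 3.0000, 3.9000).
‖u_2‖ = 5.0892, so q_2 = (-0.2554, 0.5895, 0.7663).

Q = [[-0.9487, -0.2554], [0.0000, 0.5895], [-0.3162, 0.7663]], R = [[3.1623, 2.8460], [0.0000, 5.0892]]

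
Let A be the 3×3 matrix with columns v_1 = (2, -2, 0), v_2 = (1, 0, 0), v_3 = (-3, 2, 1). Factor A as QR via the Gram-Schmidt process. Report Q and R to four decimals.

v_1 = (2, -2, 0); ‖v_1‖ = 2.8284, so q_1 = (0.7071, -0.7071, 0.0000).
q_1·v_2 = 0.7071·1 + (-0.7071)·0 + 0.0000·0 = 0.7071.
u_2 = v_2 − 0.7071·q_1 = (0.5000, 0.5000, 0.0000).
‖u_2‖ = 0.7071, so q_2 = (0.7071, 0.7071, 0.0000).
q_1·v_3 = 0.7071·(-3) + (-0.7071)·2 + 0.0000·1 = -3.5355; q_2·v_3 = 0.7071·(-3) + 0.7071·2 + 0.0000·1 = -0.7071.
u_3 = v_3 + 3.5355·q_1 + 0.7071·q_2 = (0.0000, 0.0000, 1.0000).
‖u_3‖ = 1.0000, so q_3 = (0.0000, 0.0000, 1.0000).

Q = [[0.7071, 0.7071, 0.0000], [-0.7071, 0.7071, 0.0000], [0.0000, 0.0000, 1.0000]], R = [[2.8284, 0.7071, -3.5355], [0.0000, 0.7071, -0.7071], [0.0000, 0.0000, 1.0000]]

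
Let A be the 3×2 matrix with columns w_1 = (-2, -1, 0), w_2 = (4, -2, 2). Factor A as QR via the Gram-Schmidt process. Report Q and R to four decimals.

Q = [[-0.8944, 0.3904], [-0.4472, -0.7807], [0.0000, 0.4880]], R = [[2.2361, -2.6833], [0.0000, 4.0988]]

q_1 = w_1/‖w_1‖ = (-2, -1, 0)/2.2361 = (-0.8944, -0.4472, 0.0000).
r_{12} = q_1·w_2 = -2.6833.
u_2 = w_2 + 2.6833·q_1 = (1.6000, -3.2000, 2.0000).
‖u_2‖ = 4.0988, so q_2 = (0.3904, -0.7807, 0.4880).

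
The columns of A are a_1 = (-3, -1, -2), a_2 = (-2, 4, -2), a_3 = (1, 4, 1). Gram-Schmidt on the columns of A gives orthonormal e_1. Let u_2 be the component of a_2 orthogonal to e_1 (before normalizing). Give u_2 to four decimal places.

a_1 = (-3, -1, -2); ‖a_1‖ = 3.7417, so e_1 = (-0.8018, -0.2673, -0.5345).
e_1·a_2 = (-0.8018)·(-2) + (-0.2673)·4 + (-0.5345)·(-2) = 1.6036.
u_2 = a_2 − 1.6036·e_1 = (-0.7143, 4.4286, -1.1429).

u_2 = (-0.7143, 4.4286, -1.1429)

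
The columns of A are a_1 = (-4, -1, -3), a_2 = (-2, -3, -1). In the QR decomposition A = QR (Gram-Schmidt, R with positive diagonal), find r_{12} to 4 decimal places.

a_1 = (-4, -1, -3); ‖a_1‖ = 5.0990, so e_1 = (-0.7845, -0.1961, -0.5883).
r_{12} = e_1·a_2 = 2.7456.

r_{12} = 2.7456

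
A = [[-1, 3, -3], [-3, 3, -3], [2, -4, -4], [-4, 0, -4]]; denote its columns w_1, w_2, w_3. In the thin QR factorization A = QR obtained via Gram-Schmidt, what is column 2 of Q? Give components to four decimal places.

e_1 = w_1/‖w_1‖ = (-1, -3, 2, -4)/5.4772 = (-0.1826, -0.5477, 0.3651, -0.7303).
r_{12} = e_1·w_2 = -3.6515.
u_2 = w_2 + 3.6515·e_1 = (2.3333, 1.0000, -2.6667, -2.6667).
‖u_2‖ = 4.5461, so e_2 = (0.5133, 0.2200, -0.5866, -0.5866).

e_2 = (0.5133, 0.2200, -0.5866, -0.5866)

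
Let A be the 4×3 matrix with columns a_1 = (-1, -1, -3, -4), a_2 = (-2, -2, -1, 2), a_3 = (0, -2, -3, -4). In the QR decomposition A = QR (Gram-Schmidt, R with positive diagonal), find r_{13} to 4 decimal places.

r_{13} = 5.1962

a_1 = (-1, -1, -3, -4); ‖a_1‖ = 5.1962, so e_1 = (-0.1925, -0.1925, -0.5774, -0.7698).
r_{13} = e_1·a_3 = 5.1962.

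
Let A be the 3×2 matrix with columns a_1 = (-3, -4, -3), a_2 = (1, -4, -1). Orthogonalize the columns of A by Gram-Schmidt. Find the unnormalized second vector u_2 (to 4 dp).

u_2 = (2.4118, -2.1176, 0.4118)

e_1 = a_1/‖a_1‖ = (-3, -4, -3)/5.8310 = (-0.5145, -0.6860, -0.5145).
r_{12} = e_1·a_2 = 2.7440.
u_2 = a_2 − 2.7440·e_1 = (2.4118, -2.1176, 0.4118).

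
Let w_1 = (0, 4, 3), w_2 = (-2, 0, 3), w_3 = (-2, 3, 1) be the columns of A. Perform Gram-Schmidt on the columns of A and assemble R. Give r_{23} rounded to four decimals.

w_1 = (0, 4, 3); ‖w_1‖ = 5.0000, so e_1 = (0.0000, 0.8000, 0.6000).
e_1·w_2 = 0.0000·(-2) + 0.8000·0 + 0.6000·3 = 1.8000.
u_2 = w_2 − 1.8000·e_1 = (-2.0000, -1.4400, 1.9200).
‖u_2‖ = 3.1241, so e_2 = (-0.6402, -0.4609, 0.6146).
r_{23} = e_2·w_3 = 0.5121.

r_{23} = 0.5121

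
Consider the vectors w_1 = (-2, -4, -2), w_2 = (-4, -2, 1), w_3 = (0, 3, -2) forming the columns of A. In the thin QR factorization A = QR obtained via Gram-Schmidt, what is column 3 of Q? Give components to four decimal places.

q_3 = (-0.4558, 0.5698, -0.6838)

q_1 = w_1/‖w_1‖ = (-2, -4, -2)/4.8990 = (-0.4082, -0.8165, -0.4082).
r_{12} = q_1·w_2 = 2.8577.
u_2 = w_2 − 2.8577·q_1 = (-2.8333, 0.3333, 2.1667).
‖u_2‖ = 3.5824, so q_2 = (-0.7909, 0.0930, 0.6048).
r_{13} = q_1·w_3 = -1.6330; r_{23} = q_2·w_3 = -0.9305.
u_3 = w_3 + 1.6330·q_1 + 0.9305·q_2 = (-1.4026, 1.7532, -2.1039).
‖u_3‖ = 3.0769, so q_3 = (-0.4558, 0.5698, -0.6838).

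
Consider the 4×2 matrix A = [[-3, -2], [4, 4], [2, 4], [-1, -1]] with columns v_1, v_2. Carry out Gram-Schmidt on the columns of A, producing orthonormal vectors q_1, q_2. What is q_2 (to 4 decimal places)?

q_2 = (0.4936, -0.0598, 0.8675, 0.0150)

v_1 = (-3, 4, 2, -1); ‖v_1‖ = 5.4772, so q_1 = (-0.5477, 0.7303, 0.3651, -0.1826).
q_1·v_2 = (-0.5477)·(-2) + 0.7303·4 + 0.3651·4 + (-0.1826)·(-1) = 5.6598.
u_2 = v_2 − 5.6598·q_1 = (1.1000, -0.1333, 1.9333, 0.0333).
‖u_2‖ = 2.2286, so q_2 = (0.4936, -0.0598, 0.8675, 0.0150).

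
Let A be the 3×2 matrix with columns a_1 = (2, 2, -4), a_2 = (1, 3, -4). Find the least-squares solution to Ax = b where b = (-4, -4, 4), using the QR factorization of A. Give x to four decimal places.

a_1 = (2, 2, -4); ‖a_1‖ = 4.8990, so q_1 = (0.4082, 0.4082, -0.8165).
q_1·a_2 = 0.4082·1 + 0.4082·3 + (-0.8165)·(-4) = 4.8990.
u_2 = a_2 − 4.8990·q_1 = (-1.0000, 1.0000, 0.0000).
‖u_2‖ = 1.4142, so q_2 = (-0.7071, 0.7071, 0.0000).
Qᵀb = (-6.5320, 0.0000).
Back-substitute: x_2 = 0.0000/1.4142 = 0.0000.
x_1 = (-6.5320 − 4.8990·0.0000)/4.8990 = -1.3333.

x = (-1.3333, 0.0000)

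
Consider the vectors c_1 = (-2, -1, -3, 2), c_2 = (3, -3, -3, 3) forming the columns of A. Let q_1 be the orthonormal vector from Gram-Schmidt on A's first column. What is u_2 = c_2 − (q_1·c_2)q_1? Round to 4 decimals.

c_1 = (-2, -1, -3, 2); ‖c_1‖ = 4.2426, so q_1 = (-0.4714, -0.2357, -0.7071, 0.4714).
q_1·c_2 = (-0.4714)·3 + (-0.2357)·(-3) + (-0.7071)·(-3) + 0.4714·3 = 2.8284.
u_2 = c_2 − 2.8284·q_1 = (4.3333, -2.3333, -1.0000, 1.6667).

u_2 = (4.3333, -2.3333, -1.0000, 1.6667)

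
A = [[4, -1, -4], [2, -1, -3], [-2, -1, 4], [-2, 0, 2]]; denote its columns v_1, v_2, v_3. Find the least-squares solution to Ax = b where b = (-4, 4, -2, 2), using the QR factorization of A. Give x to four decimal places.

x = (-5.4615, -2.6667, -3.9487)

v_1 = (4, 2, -2, -2); ‖v_1‖ = 5.2915, so q_1 = (0.7559, 0.3780, -0.3780, -0.3780).
q_1·v_2 = 0.7559·(-1) + 0.3780·(-1) + (-0.3780)·(-1) + (-0.3780)·0 = -0.7559.
u_2 = v_2 + 0.7559·q_1 = (-0.4286, -0.7143, -1.2857, -0.2857).
‖u_2‖ = 1.5584, so q_2 = (-0.2750, -0.4583, -0.8250, -0.1833).
q_1·v_3 = 0.7559·(-4) + 0.3780·(-3) + (-0.3780)·4 + (-0.3780)·2 = -6.4254; q_2·v_3 = (-0.2750)·(-4) + (-0.4583)·(-3) + (-0.8250)·4 + (-0.1833)·2 = -1.1917.
u_3 = v_3 + 6.4254·q_1 + 1.1917·q_2 = (0.5294, -1.1176, 0.5882, -0.6471).
‖u_3‖ = 1.5146, so q_3 = (0.3495, -0.7379, 0.3884, -0.4272).
Qᵀb = (-1.5119, 0.5500, -5.9809).
Back-substitute: x_3 = -5.9809/1.5146 = -3.9487.
x_2 = (0.5500 + 1.1917·(-3.9487))/1.5584 = -2.6667.
x_1 = (-1.5119 + 0.7559·(-2.6667) + 6.4254·(-3.9487))/5.2915 = -5.4615.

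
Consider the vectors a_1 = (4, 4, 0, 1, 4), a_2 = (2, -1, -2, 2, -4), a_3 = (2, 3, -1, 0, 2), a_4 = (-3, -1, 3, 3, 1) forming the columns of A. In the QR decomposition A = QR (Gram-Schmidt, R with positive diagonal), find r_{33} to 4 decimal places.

r_{33} = 1.4075

q_1 = a_1/‖a_1‖ = (4, 4, 0, 1, 4)/7.0000 = (0.5714, 0.5714, 0.0000, 0.1429, 0.5714).
r_{12} = q_1·a_2 = -1.4286.
u_2 = a_2 + 1.4286·q_1 = (2.8163, -0.1837, -2.0000, 2.2041, -3.1837).
‖u_2‖ = 5.1922, so q_2 = (0.5424, -0.0354, -0.3852, 0.4245, -0.6132).
r_{13} = q_1·a_3 = 4.0000; r_{23} = q_2·a_3 = 0.1376.
u_3 = a_3 − 4.0000·q_1 − 0.1376·q_2 = (-0.3603, 0.7192, -0.9470, -0.6298, -0.2014).
r_{33} = ‖u_3‖ = 1.4075.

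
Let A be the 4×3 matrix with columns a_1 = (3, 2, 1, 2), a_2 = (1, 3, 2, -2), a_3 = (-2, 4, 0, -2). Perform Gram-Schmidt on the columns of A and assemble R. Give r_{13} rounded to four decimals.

r_{13} = -0.4714

a_1 = (3, 2, 1, 2); ‖a_1‖ = 4.2426, so q_1 = (0.7071, 0.4714, 0.2357, 0.4714).
r_{13} = q_1·a_3 = -0.4714.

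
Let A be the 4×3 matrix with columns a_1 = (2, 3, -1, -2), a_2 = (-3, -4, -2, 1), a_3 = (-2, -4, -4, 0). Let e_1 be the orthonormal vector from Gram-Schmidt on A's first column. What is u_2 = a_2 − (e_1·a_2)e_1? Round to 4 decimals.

u_2 = (-1.0000, -1.0000, -3.0000, -1.0000)

e_1 = a_1/‖a_1‖ = (2, 3, -1, -2)/4.2426 = (0.4714, 0.7071, -0.2357, -0.4714).
r_{12} = e_1·a_2 = -4.2426.
u_2 = a_2 + 4.2426·e_1 = (-1.0000, -1.0000, -3.0000, -1.0000).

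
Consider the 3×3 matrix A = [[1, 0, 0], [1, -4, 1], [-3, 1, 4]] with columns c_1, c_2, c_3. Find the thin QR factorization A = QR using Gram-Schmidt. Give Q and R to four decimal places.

Q = [[0.3015, 0.1797, 0.9364], [0.3015, -0.9497, 0.0851], [-0.9045, -0.2567, 0.3405]], R = [[3.3166, -2.1106, -3.3166], [0.0000, 3.5420, -1.9763], [0.0000, 0.0000, 1.4471]]

c_1 = (1, 1, -3); ‖c_1‖ = 3.3166, so e_1 = (0.3015, 0.3015, -0.9045).
e_1·c_2 = 0.3015·0 + 0.3015·(-4) + (-0.9045)·1 = -2.1106.
u_2 = c_2 + 2.1106·e_1 = (0.6364, -3.3636, -0.9091).
‖u_2‖ = 3.5420, so e_2 = (0.1797, -0.9497, -0.2567).
e_1·c_3 = 0.3015·0 + 0.3015·1 + (-0.9045)·4 = -3.3166; e_2·c_3 = 0.1797·0 + (-0.9497)·1 + (-0.2567)·4 = -1.9763.
u_3 = c_3 + 3.3166·e_1 + 1.9763·e_2 = (1.3551, 0.1232, 0.4928).
‖u_3‖ = 1.4471, so e_3 = (0.9364, 0.0851, 0.3405).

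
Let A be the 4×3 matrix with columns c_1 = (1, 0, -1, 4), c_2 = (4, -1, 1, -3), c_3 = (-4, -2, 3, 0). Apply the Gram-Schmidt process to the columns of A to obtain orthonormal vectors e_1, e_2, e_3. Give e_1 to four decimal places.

c_1 = (1, 0, -1, 4); ‖c_1‖ = 4.2426, so e_1 = (0.2357, 0.0000, -0.2357, 0.9428).

e_1 = (0.2357, 0.0000, -0.2357, 0.9428)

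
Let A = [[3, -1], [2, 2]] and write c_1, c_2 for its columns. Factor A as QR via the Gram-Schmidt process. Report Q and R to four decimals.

e_1 = c_1/‖c_1‖ = (3, 2)/3.6056 = (0.8321, 0.5547).
r_{12} = e_1·c_2 = 0.2774.
u_2 = c_2 − 0.2774·e_1 = (-1.2308, 1.8462).
‖u_2‖ = 2.2188, so e_2 = (-0.5547, 0.8321).

Q = [[0.8321, -0.5547], [0.5547, 0.8321]], R = [[3.6056, 0.2774], [0.0000, 2.2188]]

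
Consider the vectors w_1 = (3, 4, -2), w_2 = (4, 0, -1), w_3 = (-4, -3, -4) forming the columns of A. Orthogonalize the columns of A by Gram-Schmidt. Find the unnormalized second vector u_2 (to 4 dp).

u_2 = (2.5517, -1.9310, -0.0345)

w_1 = (3, 4, -2); ‖w_1‖ = 5.3852, so q_1 = (0.5571, 0.7428, -0.3714).
q_1·w_2 = 0.5571·4 + 0.7428·0 + (-0.3714)·(-1) = 2.5997.
u_2 = w_2 − 2.5997·q_1 = (2.5517, -1.9310, -0.0345).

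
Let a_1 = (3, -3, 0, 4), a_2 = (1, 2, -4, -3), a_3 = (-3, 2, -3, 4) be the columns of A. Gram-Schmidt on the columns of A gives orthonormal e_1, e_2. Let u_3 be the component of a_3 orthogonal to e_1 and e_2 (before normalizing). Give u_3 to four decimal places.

u_3 = (-3.2314, 2.0465, -2.7535, 3.9585)

a_1 = (3, -3, 0, 4); ‖a_1‖ = 5.8310, so e_1 = (0.5145, -0.5145, 0.0000, 0.6860).
e_1·a_2 = 0.5145·1 + (-0.5145)·2 + 0.0000·(-4) + 0.6860·(-3) = -2.5725.
u_2 = a_2 + 2.5725·e_1 = (2.3235, 0.6765, -4.0000, -1.2353).
‖u_2‖ = 4.8355, so e_2 = (0.4805, 0.1399, -0.8272, -0.2555).
e_1·a_3 = 0.5145·(-3) + (-0.5145)·2 + 0.0000·(-3) + 0.6860·4 = 0.1715; e_2·a_3 = 0.4805·(-3) + 0.1399·2 + (-0.8272)·(-3) + (-0.2555)·4 = 0.2980.
u_3 = a_3 − 0.1715·e_1 − 0.2980·e_2 = (-3.2314, 2.0465, -2.7535, 3.9585).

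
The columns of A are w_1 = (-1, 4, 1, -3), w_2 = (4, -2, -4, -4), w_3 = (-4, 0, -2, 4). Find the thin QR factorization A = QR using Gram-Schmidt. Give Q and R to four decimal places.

Q = [[-0.1925, 0.5372, -0.5550], [0.7698, -0.1963, 0.1768], [0.1925, -0.5372, -0.7980], [-0.5774, -0.6199, 0.1547]], R = [[5.1962, -0.7698, -1.9245], [0.0000, 7.1699, -3.5540], [0.0000, 0.0000, 4.4346]]

w_1 = (-1, 4, 1, -3); ‖w_1‖ = 5.1962, so e_1 = (-0.1925, 0.7698, 0.1925, -0.5774).
e_1·w_2 = (-0.1925)·4 + 0.7698·(-2) + 0.1925·(-4) + (-0.5774)·(-4) = -0.7698.
u_2 = w_2 + 0.7698·e_1 = (3.8519, -1.4074, -3.8519, -4.4444).
‖u_2‖ = 7.1699, so e_2 = (0.5372, -0.1963, -0.5372, -0.6199).
e_1·w_3 = (-0.1925)·(-4) + 0.7698·0 + 0.1925·(-2) + (-0.5774)·4 = -1.9245; e_2·w_3 = 0.5372·(-4) + (-0.1963)·0 + (-0.5372)·(-2) + (-0.6199)·4 = -3.5540.
u_3 = w_3 + 1.9245·e_1 + 3.5540·e_2 = (-2.4611, 0.7839, -3.5389, 0.6859).
‖u_3‖ = 4.4346, so e_3 = (-0.5550, 0.1768, -0.7980, 0.1547).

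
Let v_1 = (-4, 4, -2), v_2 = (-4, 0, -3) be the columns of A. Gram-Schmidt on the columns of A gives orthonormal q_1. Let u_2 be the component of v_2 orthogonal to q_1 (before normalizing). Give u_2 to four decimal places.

u_2 = (-1.5556, -2.4444, -1.7778)

v_1 = (-4, 4, -2); ‖v_1‖ = 6.0000, so q_1 = (-0.6667, 0.6667, -0.3333).
q_1·v_2 = (-0.6667)·(-4) + 0.6667·0 + (-0.3333)·(-3) = 3.6667.
u_2 = v_2 − 3.6667·q_1 = (-1.5556, -2.4444, -1.7778).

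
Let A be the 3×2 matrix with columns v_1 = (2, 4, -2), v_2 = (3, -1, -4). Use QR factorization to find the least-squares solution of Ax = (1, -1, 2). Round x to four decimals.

e_1 = v_1/‖v_1‖ = (2, 4, -2)/4.8990 = (0.4082, 0.8165, -0.4082).
r_{12} = e_1·v_2 = 2.0412.
u_2 = v_2 − 2.0412·e_1 = (2.1667, -2.6667, -3.1667).
‖u_2‖ = 4.6726, so e_2 = (0.4637, -0.5707, -0.6777).
Qᵀb = (-1.2247, -0.3210).
Back-substitute: x_2 = -0.3210/4.6726 = -0.0687.
x_1 = (-1.2247 − 2.0412·(-0.0687))/4.8990 = -0.2214.

x = (-0.2214, -0.0687)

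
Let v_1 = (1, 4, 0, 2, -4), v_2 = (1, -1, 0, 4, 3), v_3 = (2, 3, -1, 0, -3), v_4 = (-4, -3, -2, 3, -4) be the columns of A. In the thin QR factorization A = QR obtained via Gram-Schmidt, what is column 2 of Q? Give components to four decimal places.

e_2 = (0.2347, -0.0480, 0.0000, 0.8641, 0.4427)

v_1 = (1, 4, 0, 2, -4); ‖v_1‖ = 6.0828, so e_1 = (0.1644, 0.6576, 0.0000, 0.3288, -0.6576).
e_1·v_2 = 0.1644·1 + 0.6576·(-1) + 0.0000·0 + 0.3288·4 + (-0.6576)·3 = -1.1508.
u_2 = v_2 + 1.1508·e_1 = (1.1892, -0.2432, 0.0000, 4.3784, 2.2432).
‖u_2‖ = 5.0671, so e_2 = (0.2347, -0.0480, 0.0000, 0.8641, 0.4427).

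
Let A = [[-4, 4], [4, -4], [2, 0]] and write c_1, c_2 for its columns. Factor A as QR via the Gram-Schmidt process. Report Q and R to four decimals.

Q = [[-0.6667, 0.2357], [0.6667, -0.2357], [0.3333, 0.9428]], R = [[6.0000, -5.3333], [0.0000, 1.8856]]

e_1 = c_1/‖c_1‖ = (-4, 4, 2)/6.0000 = (-0.6667, 0.6667, 0.3333).
r_{12} = e_1·c_2 = -5.3333.
u_2 = c_2 + 5.3333·e_1 = (0.4444, -0.4444, 1.7778).
‖u_2‖ = 1.8856, so e_2 = (0.2357, -0.2357, 0.9428).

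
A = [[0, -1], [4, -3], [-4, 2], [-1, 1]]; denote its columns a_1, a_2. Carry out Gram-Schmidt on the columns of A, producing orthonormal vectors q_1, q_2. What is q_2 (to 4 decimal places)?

a_1 = (0, 4, -4, -1); ‖a_1‖ = 5.7446, so q_1 = (0.0000, 0.6963, -0.6963, -0.1741).
q_1·a_2 = 0.0000·(-1) + 0.6963·(-3) + (-0.6963)·2 + (-0.1741)·1 = -3.6556.
u_2 = a_2 + 3.6556·q_1 = (-1.0000, -0.4545, -0.5455, 0.3636).
‖u_2‖ = 1.2792, so q_2 = (-0.7817, -0.3553, -0.4264, 0.2843).

q_2 = (-0.7817, -0.3553, -0.4264, 0.2843)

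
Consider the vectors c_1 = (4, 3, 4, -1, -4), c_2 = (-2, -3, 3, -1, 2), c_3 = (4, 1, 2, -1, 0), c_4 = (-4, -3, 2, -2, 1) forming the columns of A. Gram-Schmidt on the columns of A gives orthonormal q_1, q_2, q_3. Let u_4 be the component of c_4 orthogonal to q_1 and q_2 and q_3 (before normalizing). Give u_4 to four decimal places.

u_4 = (-0.1637, 0.0404, -0.4304, -1.4752, -0.1950)

c_1 = (4, 3, 4, -1, -4); ‖c_1‖ = 7.6158, so q_1 = (0.5252, 0.3939, 0.5252, -0.1313, -0.5252).
q_1·c_2 = 0.5252·(-2) + 0.3939·(-3) + 0.5252·3 + (-0.1313)·(-1) + (-0.5252)·2 = -1.5757.
u_2 = c_2 + 1.5757·q_1 = (-1.1724, -2.3793, 3.8276, -1.2069, 1.1724).
‖u_2‖ = 4.9515, so q_2 = (-0.2368, -0.4805, 0.7730, -0.2437, 0.2368).
q_1·c_3 = 0.5252·4 + 0.3939·1 + 0.5252·2 + (-0.1313)·(-1) + (-0.5252)·0 = 3.6766; q_2·c_3 = (-0.2368)·4 + (-0.4805)·1 + 0.7730·2 + (-0.2437)·(-1) + 0.2368·0 = 0.3621.
u_3 = c_3 − 3.6766·q_1 − 0.3621·q_2 = (2.1547, -0.2743, -0.2110, -0.4290, 1.8453).
‖u_3‖ = 2.8899, so q_3 = (0.7456, -0.0949, -0.0730, -0.1484, 0.6385).
q_1·c_4 = 0.5252·(-4) + 0.3939·(-3) + 0.5252·2 + (-0.1313)·(-2) + (-0.5252)·1 = -2.4948; q_2·c_4 = (-0.2368)·(-4) + (-0.4805)·(-3) + 0.7730·2 + (-0.2437)·(-2) + 0.2368·1 = 4.6590; q_3·c_4 = 0.7456·(-4) + (-0.0949)·(-3) + (-0.0730)·2 + (-0.1484)·(-2) + 0.6385·1 = -1.9083.
u_4 = c_4 + 2.4948·q_1 − 4.6590·q_2 + 1.9083·q_3 = (-0.1637, 0.0404, -0.4304, -1.4752, -0.1950).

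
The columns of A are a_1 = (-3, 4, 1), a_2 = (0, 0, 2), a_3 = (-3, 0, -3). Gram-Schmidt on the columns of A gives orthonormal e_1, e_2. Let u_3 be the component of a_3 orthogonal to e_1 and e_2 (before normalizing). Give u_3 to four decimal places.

a_1 = (-3, 4, 1); ‖a_1‖ = 5.0990, so e_1 = (-0.5883, 0.7845, 0.1961).
e_1·a_2 = (-0.5883)·0 + 0.7845·0 + 0.1961·2 = 0.3922.
u_2 = a_2 − 0.3922·e_1 = (0.2308, -0.3077, 1.9231).
‖u_2‖ = 1.9612, so e_2 = (0.1177, -0.1569, 0.9806).
e_1·a_3 = (-0.5883)·(-3) + 0.7845·0 + 0.1961·(-3) = 1.1767; e_2·a_3 = 0.1177·(-3) + (-0.1569)·0 + 0.9806·(-3) = -3.2948.
u_3 = a_3 − 1.1767·e_1 + 3.2948·e_2 = (-1.9200, -1.4400, 0.0000).

u_3 = (-1.9200, -1.4400, 0.0000)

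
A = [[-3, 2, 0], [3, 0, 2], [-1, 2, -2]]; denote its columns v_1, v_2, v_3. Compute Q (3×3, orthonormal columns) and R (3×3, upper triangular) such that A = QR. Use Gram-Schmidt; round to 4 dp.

Q = [[-0.6882, 0.3424, 0.6396], [0.6882, 0.5869, 0.4264], [-0.2294, 0.7337, -0.6396]], R = [[4.3589, -1.8353, 1.8353], [0.0000, 2.1521, -0.2935], [0.0000, 0.0000, 2.1320]]

v_1 = (-3, 3, -1); ‖v_1‖ = 4.3589, so e_1 = (-0.6882, 0.6882, -0.2294).
e_1·v_2 = (-0.6882)·2 + 0.6882·0 + (-0.2294)·2 = -1.8353.
u_2 = v_2 + 1.8353·e_1 = (0.7368, 1.2632, 1.5789).
‖u_2‖ = 2.1521, so e_2 = (0.3424, 0.5869, 0.7337).
e_1·v_3 = (-0.6882)·0 + 0.6882·2 + (-0.2294)·(-2) = 1.8353; e_2·v_3 = 0.3424·0 + 0.5869·2 + 0.7337·(-2) = -0.2935.
u_3 = v_3 − 1.8353·e_1 + 0.2935·e_2 = (1.3636, 0.9091, -1.3636).
‖u_3‖ = 2.1320, so e_3 = (0.6396, 0.4264, -0.6396).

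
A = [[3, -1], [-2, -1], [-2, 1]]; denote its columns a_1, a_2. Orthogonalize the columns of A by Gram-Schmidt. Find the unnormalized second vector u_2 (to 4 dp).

a_1 = (3, -2, -2); ‖a_1‖ = 4.1231, so e_1 = (0.7276, -0.4851, -0.4851).
e_1·a_2 = 0.7276·(-1) + (-0.4851)·(-1) + (-0.4851)·1 = -0.7276.
u_2 = a_2 + 0.7276·e_1 = (-0.4706, -1.3529, 0.6471).

u_2 = (-0.4706, -1.3529, 0.6471)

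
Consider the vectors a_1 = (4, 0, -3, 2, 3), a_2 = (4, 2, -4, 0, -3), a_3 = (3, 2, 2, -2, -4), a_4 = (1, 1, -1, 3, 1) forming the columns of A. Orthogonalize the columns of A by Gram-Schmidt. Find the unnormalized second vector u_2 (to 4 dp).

u_2 = (2.0000, 2.0000, -2.5000, -1.0000, -4.5000)

a_1 = (4, 0, -3, 2, 3); ‖a_1‖ = 6.1644, so e_1 = (0.6489, 0.0000, -0.4867, 0.3244, 0.4867).
e_1·a_2 = 0.6489·4 + 0.0000·2 + (-0.4867)·(-4) + 0.3244·0 + 0.4867·(-3) = 3.0822.
u_2 = a_2 − 3.0822·e_1 = (2.0000, 2.0000, -2.5000, -1.0000, -4.5000).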